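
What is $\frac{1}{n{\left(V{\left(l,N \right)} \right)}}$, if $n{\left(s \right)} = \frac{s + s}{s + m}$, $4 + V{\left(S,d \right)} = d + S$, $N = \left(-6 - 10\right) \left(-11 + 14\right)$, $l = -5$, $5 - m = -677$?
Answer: $- \frac{625}{114} \approx -5.4825$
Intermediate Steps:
$m = 682$ ($m = 5 - -677 = 5 + 677 = 682$)
$N = -48$ ($N = \left(-16\right) 3 = -48$)
$V{\left(S,d \right)} = -4 + S + d$ ($V{\left(S,d \right)} = -4 + \left(d + S\right) = -4 + \left(S + d\right) = -4 + S + d$)
$n{\left(s \right)} = \frac{2 s}{682 + s}$ ($n{\left(s \right)} = \frac{s + s}{s + 682} = \frac{2 s}{682 + s}$)
$\frac{1}{n{\left(V{\left(l,N \right)} \right)}} = \frac{1}{2 \left(-4 - 5 - 48\right) \frac{1}{682 - 57}} = \frac{1}{2 \left(-57\right) \frac{1}{682 - 57}} = \frac{1}{2 \left(-57\right) \frac{1}{625}} = \frac{1}{- \frac{114}{625}} = - \frac{625}{114}$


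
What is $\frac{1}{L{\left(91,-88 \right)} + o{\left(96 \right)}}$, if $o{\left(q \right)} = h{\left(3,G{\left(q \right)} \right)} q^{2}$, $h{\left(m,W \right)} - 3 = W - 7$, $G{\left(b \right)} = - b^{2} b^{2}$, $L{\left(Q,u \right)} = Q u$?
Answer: $- \frac{1}{782757834568} \approx -1.2775 \cdot 10^{-12}$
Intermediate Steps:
$G{\left(b \right)} = - b^{4}$
$h{\left(m,W \right)} = -4 + W$ ($h{\left(m,W \right)} = 3 + \left(W - 7\right) = 3 + \left(-7 + W\right) = -4 + W$)
$o{\left(q \right)} = q^{2} \left(-4 - q^{4}\right)$ ($o{\left(q \right)} = \left(-4 - q^{4}\right) q^{2} = q^{2} \left(-4 - q^{4}\right)$)
$\frac{1}{L{\left(91,-88 \right)} + o{\left(96 \right)}} = \frac{1}{91 \left(-88\right) + 96^{2} \left(-4 - 96^{4}\right)} = \frac{1}{-8008 + 9216 \left(-4 - 84934656\right)} = \frac{1}{-8008 + 9216 \left(-84934660\right)} = \frac{1}{-8008 - 782757826560} = \frac{1}{-782757834568} = - \frac{1}{782757834568}$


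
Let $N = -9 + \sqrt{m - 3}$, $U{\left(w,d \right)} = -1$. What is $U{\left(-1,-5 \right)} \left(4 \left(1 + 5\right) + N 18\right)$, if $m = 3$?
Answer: $138$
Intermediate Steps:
$N = -9$ ($N = -9 + \sqrt{3 - 3} = -9 + \sqrt{0} = -9 + 0 = -9$)
$U{\left(-1,-5 \right)} \left(4 \left(1 + 5\right) + N 18\right) = - (4 \left(1 + 5\right) - 162) = - (4 \cdot 6 - 162) = - (24 - 162) = \left(-1\right) \left(-138\right) = 138$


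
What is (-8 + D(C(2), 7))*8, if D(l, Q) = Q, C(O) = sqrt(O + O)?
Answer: -8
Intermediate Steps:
C(O) = sqrt(2)*sqrt(O) (C(O) = sqrt(2*O) = sqrt(2)*sqrt(O))
(-8 + D(C(2), 7))*8 = (-8 + 7)*8 = -1*8 = -8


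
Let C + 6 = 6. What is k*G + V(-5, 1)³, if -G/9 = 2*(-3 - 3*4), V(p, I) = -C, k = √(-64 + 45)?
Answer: 270*I*√19 ≈ 1176.9*I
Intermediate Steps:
C = 0 (C = -6 + 6 = 0)
k = I*√19 (k = √(-19) = I*√19 ≈ 4.3589*I)
V(p, I) = 0 (V(p, I) = -1*0 = 0)
G = 270 (G = -18*(-3 - 3*4) = -18*(-3 - 12) = -18*(-15) = -9*(-30) = 270)
k*G + V(-5, 1)³ = (I*√19)*270 + 0³ = 270*I*√19 + 0 = 270*I*√19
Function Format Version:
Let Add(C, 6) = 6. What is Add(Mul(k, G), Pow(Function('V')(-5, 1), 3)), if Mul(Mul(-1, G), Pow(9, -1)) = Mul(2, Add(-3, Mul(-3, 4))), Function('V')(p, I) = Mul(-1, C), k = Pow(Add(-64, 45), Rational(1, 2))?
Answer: Mul(270, I, Pow(19, Rational(1, 2))) ≈ Mul(1176.9, I)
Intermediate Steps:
C = 0 (C = Add(-6, 6) = 0)
k = Mul(I, Pow(19, Rational(1, 2))) (k = Pow(-19, Rational(1, 2)) = Mul(I, Pow(19, Rational(1, 2))) ≈ Mul(4.3589, I))
Function('V')(p, I) = 0 (Function('V')(p, I) = Mul(-1, 0) = 0)
G = 270 (G = Mul(-9, Mul(2, Add(-3, Mul(-3, 4)))) = Mul(-9, Mul(2, Add(-3, -12))) = Mul(-9, Mul(2, -15)) = Mul(-9, -30) = 270)
Add(Mul(k, G), Pow(Function('V')(-5, 1), 3)) = Add(Mul(Mul(I, Pow(19, Rational(1, 2))), 270), Pow(0, 3)) = Add(Mul(270, I, Pow(19, Rational(1, 2))), 0) = Mul(270, I, Pow(19, Rational(1, 2)))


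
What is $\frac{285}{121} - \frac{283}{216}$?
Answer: $\frac{27317}{26136} \approx 1.0452$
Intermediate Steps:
$\frac{285}{121} - \frac{283}{216} = \frac{27317}{26136}$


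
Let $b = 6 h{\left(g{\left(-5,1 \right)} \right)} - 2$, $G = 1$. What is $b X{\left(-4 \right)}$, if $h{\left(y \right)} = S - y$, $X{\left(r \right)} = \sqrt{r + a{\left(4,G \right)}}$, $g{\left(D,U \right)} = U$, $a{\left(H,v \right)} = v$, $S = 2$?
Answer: $4 i \sqrt{3} \approx 6.9282 i$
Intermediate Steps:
$X{\left(r \right)} = \sqrt{1 + r}$ ($X{\left(r \right)} = \sqrt{r + 1} = \sqrt{1 + r}$)
$h{\left(y \right)} = 2 - y$
$b = 4$ ($b = 6 \left(2 - 1\right) - 2 = 6 \cdot 1 - 2 = 6 - 2 = 4$)
$b X{\left(-4 \right)} = 4 \sqrt{1 - 4} = 4 \sqrt{-3} = 4 i \sqrt{3}$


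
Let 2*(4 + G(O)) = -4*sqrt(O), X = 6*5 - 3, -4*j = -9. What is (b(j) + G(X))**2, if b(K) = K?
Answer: 1777/16 + 21*sqrt(3) ≈ 147.44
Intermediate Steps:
j = 9/4 (j = -1/4*(-9) = 9/4 ≈ 2.2500)
X = 27 (X = 30 - 3 = 27)
G(O) = -4 - 2*sqrt(O) (G(O) = -4 + (-4*sqrt(O))/2 = -4 - 2*sqrt(O))
(b(j) + G(X))**2 = (9/4 + (-4 - 6*sqrt(3)))**2 = (-7/4 - 6*sqrt(3))**2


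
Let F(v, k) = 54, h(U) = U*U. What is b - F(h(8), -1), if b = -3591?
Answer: -3645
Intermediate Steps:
h(U) = U²
b - F(h(8), -1) = -3591 - 1*54 = -3591 - 54 = -3645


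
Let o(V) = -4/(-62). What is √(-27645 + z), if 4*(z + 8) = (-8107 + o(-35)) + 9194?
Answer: I*√105253463/62 ≈ 165.47*I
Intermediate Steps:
o(V) = 2/31 (o(V) = -4*(-1/62) = 2/31)
z = 32707/124 (z = -8 + ((-8107 + 2/31) + 9194)/4 = -8 + (-251315/31 + 9194)/4 = -8 + (¼)*(33699/31) = -8 + 33699/124 = 32707/124 ≈ 263.77)
√(-27645 + z) = √(-27645 + 32707/124) = √(-3395273/124) = I*√105253463/62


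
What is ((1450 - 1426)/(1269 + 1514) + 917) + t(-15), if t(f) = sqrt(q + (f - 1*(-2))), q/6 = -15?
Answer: 2552035/2783 + I*sqrt(103) ≈ 917.01 + 10.149*I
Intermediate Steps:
q = -90 (q = 6*(-15) = -90)
t(f) = sqrt(-88 + f) (t(f) = sqrt(-90 + (f - 1*(-2))) = sqrt(-90 + (f + 2)) = sqrt(-90 + (2 + f)) = sqrt(-88 + f))
((1450 - 1426)/(1269 + 1514) + 917) + t(-15) = ((1450 - 1426)/(1269 + 1514) + 917) + sqrt(-88 - 15) = (24/2783 + 917) + sqrt(-103) = (24*(1/2783) + 917) + I*sqrt(103) = (24/2783 + 917) + I*sqrt(103) = 2552035/2783 + I*sqrt(103)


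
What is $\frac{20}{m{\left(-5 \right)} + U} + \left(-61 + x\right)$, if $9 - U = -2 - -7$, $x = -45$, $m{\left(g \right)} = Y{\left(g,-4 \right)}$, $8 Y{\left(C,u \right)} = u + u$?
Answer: $- \frac{298}{3} \approx -99.333$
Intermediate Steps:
$Y{\left(C,u \right)} = \frac{u}{4}$ ($Y{\left(C,u \right)} = \frac{u + u}{8} = \frac{2 u}{8} = \frac{u}{4}$)
$m{\left(g \right)} = -1$ ($m{\left(g \right)} = \frac{1}{4} \left(-4\right) = -1$)
$U = 4$ ($U = 9 - \left(-2 - -7\right) = 9 - \left(-2 + 7\right) = 9 - 5 = 4$)
$\frac{20}{m{\left(-5 \right)} + U} + \left(-61 + x\right) = \frac{20}{-1 + 4} - 106 = \frac{20}{3} - 106 = - \frac{298}{3}$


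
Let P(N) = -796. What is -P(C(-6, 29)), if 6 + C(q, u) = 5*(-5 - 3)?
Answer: 796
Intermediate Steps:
C(q, u) = -46 (C(q, u) = -6 + 5*(-5 - 3) = -6 + 5*(-8) = -6 - 40 = -46)
-P(C(-6, 29)) = -1*(-796) = 796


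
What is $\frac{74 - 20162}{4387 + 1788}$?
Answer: $- \frac{20088}{6175} \approx -3.2531$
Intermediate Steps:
$\frac{74 - 20162}{4387 + 1788} = - \frac{20088}{6175}$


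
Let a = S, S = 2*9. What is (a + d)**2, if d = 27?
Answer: 2025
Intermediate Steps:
S = 18
a = 18
(a + d)**2 = (18 + 27)**2 = 45**2 = 2025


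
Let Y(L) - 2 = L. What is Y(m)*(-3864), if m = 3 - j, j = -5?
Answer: -38640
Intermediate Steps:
m = 8 (m = 3 - 1*(-5) = 3 + 5 = 8)
Y(L) = 2 + L
Y(m)*(-3864) = (2 + 8)*(-3864) = 10*(-3864) = -38640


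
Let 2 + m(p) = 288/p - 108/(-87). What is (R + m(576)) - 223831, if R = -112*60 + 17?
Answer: -13370987/58 ≈ -2.3053e+5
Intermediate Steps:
R = -6703 (R = -6720 + 17 = -6703)
m(p) = -22/29 + 288/p (m(p) = -2 + (288/p - 108/(-87)) = -2 + (288/p - 108*(-1/87)) = -2 + (288/p + 36/29) = -2 + (36/29 + 288/p) = -22/29 + 288/p)
(R + m(576)) - 223831 = (-6703 + (-22/29 + 288/576)) - 223831 = (-6703 + (-22/29 + 288*(1/576))) - 223831 = (-6703 + (-22/29 + ½)) - 223831 = (-6703 - 15/58) - 223831 = -388789/58 - 223831 = -13370987/58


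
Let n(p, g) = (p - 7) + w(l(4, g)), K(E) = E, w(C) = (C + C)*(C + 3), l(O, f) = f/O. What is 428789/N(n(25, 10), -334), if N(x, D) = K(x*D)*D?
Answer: 428789/5075798 ≈ 0.084477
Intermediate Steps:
w(C) = 2*C*(3 + C) (w(C) = (2*C)*(3 + C) = 2*C*(3 + C))
n(p, g) = -7 + p + g*(3 + g/4)/2 (n(p, g) = (p - 7) + 2*(g/4)*(3 + g/4) = (-7 + p) + 2*(g*(¼))*(3 + g*(¼)) = (-7 + p) + 2*(g/4)*(3 + g/4) = (-7 + p) + g*(3 + g/4)/2 = -7 + p + g*(3 + g/4)/2)
N(x, D) = x*D² (N(x, D) = (x*D)*D = (D*x)*D = x*D²)
428789/N(n(25, 10), -334) = 428789/(((-7 + 25 + (⅛)*10*(12 + 10))*(-334)²)) = 428789/(((-7 + 25 + (⅛)*10*22)*111556)) = 428789/(((-7 + 25 + 55/2)*111556)) = 428789/(((91/2)*111556)) = 428789/5075798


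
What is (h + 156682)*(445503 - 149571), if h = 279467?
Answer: 129070445868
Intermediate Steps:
(h + 156682)*(445503 - 149571) = (279467 + 156682)*(445503 - 149571) = 436149*295932 = 129070445868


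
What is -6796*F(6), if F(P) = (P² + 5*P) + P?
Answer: -489312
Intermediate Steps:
F(P) = P² + 6*P
-6796*F(6) = -40776*(6 + 6) = -40776*12 = -6796*72 = -489312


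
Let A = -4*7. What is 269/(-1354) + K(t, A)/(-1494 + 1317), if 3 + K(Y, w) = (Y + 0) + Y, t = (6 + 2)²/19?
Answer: -1000781/4553502 ≈ -0.21978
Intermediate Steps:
A = -28
t = 64/19 (t = 8²*(1/19) = 64*(1/19) = 64/19 ≈ 3.3684)
K(Y, w) = -3 + 2*Y (K(Y, w) = -3 + ((Y + 0) + Y) = -3 + (Y + Y) = -3 + 2*Y)
269/(-1354) + K(t, A)/(-1494 + 1317) = 269/(-1354) + (-3 + 2*(64/19))/(-1494 + 1317) = 269*(-1/1354) + (-3 + 128/19)/(-177) = -269/1354 + (71/19)*(-1/177) = -269/1354 - 71/3363 = -1000781/4553502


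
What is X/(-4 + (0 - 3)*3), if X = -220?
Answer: 220/13 ≈ 16.923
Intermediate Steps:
X/(-4 + (0 - 3)*3) = -220/(-4 + (0 - 3)*3) = -220/(-4 - 3*3) = -220/(-4 - 9) = -220/(-13) = -220*(-1/13) = 220/13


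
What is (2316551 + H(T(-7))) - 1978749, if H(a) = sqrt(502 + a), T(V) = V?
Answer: 337802 + 3*sqrt(55) ≈ 3.3782e+5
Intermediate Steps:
(2316551 + H(T(-7))) - 1978749 = (2316551 + sqrt(502 - 7)) - 1978749 = (2316551 + sqrt(495)) - 1978749 = (2316551 + 3*sqrt(55)) - 1978749 = 337802 + 3*sqrt(55)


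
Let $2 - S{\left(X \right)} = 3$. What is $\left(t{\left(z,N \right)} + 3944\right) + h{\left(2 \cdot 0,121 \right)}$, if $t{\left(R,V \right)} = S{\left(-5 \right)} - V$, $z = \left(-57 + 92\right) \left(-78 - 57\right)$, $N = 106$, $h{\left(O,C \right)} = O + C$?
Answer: $3958$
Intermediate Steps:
$S{\left(X \right)} = -1$ ($S{\left(X \right)} = 2 - 3 = -1$)
$h{\left(O,C \right)} = C + O$
$z = -4725$ ($z = 35 \left(-135\right) = -4725$)
$t{\left(R,V \right)} = -1 - V$
$\left(t{\left(z,N \right)} + 3944\right) + h{\left(2 \cdot 0,121 \right)} = \left(\left(-1 - 106\right) + 3944\right) + \left(121 + 2 \cdot 0\right) = \left(\left(-1 - 106\right) + 3944\right) + \left(121 + 0\right) = \left(-107 + 3944\right) + 121 = 3837 + 121 = 3958$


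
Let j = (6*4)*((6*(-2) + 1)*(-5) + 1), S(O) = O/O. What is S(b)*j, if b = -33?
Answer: 1344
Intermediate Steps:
S(O) = 1
j = 1344 (j = 24*((-12 + 1)*(-5) + 1) = 24*(-11*(-5) + 1) = 24*(55 + 1) = 24*56 = 1344)
S(b)*j = 1*1344 = 1344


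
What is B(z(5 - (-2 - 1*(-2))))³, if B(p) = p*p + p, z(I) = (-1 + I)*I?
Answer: 74088000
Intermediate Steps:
z(I) = I*(-1 + I)
B(p) = p + p² (B(p) = p² + p = p + p²)
B(z(5 - (-2 - 1*(-2))))³ = (((5 - (-2 - 1*(-2)))*(-1 + (5 - (-2 - 1*(-2)))))*(1 + (5 - (-2 - 1*(-2)))*(-1 + (5 - (-2 - 1*(-2))))))³ = (((5 - (-2 + 2))*(-1 + (5 - (-2 + 2))))*(1 + (5 - (-2 + 2))*(-1 + (5 - (-2 + 2)))))³ = (((5 - 1*0)*(-1 + (5 - 1*0)))*(1 + (5 - 1*0)*(-1 + (5 - 1*0))))³ = (((5 + 0)*(-1 + (5 + 0)))*(1 + (5 + 0)*(-1 + (5 + 0))))³ = ((5*(-1 + 5))*(1 + 5*(-1 + 5)))³ = ((5*4)*(1 + 5*4))³ = (20*(1 + 20))³ = (20*21)³ = 420³ = 74088000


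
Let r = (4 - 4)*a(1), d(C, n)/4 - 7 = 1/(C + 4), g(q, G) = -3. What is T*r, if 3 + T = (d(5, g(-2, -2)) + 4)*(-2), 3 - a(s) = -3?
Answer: 0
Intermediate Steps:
a(s) = 6 (a(s) = 3 - 1*(-3) = 3 + 3 = 6)
d(C, n) = 28 + 4/(4 + C) (d(C, n) = 28 + 4/(C + 4) = 28 + 4/(4 + C))
r = 0 (r = (4 - 4)*6 = 0*6 = 0)
T = -611/9 (T = -3 + (4*(29 + 7*5)/(4 + 5) + 4)*(-2) = -3 + (4*(29 + 35)/9 + 4)*(-2) = -3 + (4*(⅑)*64 + 4)*(-2) = -3 + (256/9 + 4)*(-2) = -3 + (292/9)*(-2) = -3 - 584/9 = -611/9 ≈ -67.889)
T*r = -611/9*0 = 0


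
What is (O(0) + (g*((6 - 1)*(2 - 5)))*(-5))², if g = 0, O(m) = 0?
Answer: 0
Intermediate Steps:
(O(0) + (g*((6 - 1)*(2 - 5)))*(-5))² = (0 + (0*((6 - 1)*(2 - 5)))*(-5))² = (0 + (0*(5*(-3)))*(-5))² = (0 + (0*(-15))*(-5))² = (0 + 0*(-5))² = (0 + 0)² = 0² = 0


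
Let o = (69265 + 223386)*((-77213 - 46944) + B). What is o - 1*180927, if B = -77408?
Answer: -58988379742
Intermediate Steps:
o = -58988198815 (o = (69265 + 223386)*((-77213 - 46944) - 77408) = 292651*(-124157 - 77408) = 292651*(-201565) = -58988198815)
o - 1*180927 = -58988198815 - 1*180927 = -58988198815 - 180927 = -58988379742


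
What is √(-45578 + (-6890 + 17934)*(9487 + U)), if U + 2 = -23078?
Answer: I*√150166670 ≈ 12254.0*I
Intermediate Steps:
U = -23080 (U = -2 - 23078 = -23080)
√(-45578 + (-6890 + 17934)*(9487 + U)) = √(-45578 + (-6890 + 17934)*(9487 - 23080)) = √(-45578 + 11044*(-13593)) = √(-45578 - 150121092) = √(-150166670) = I*√150166670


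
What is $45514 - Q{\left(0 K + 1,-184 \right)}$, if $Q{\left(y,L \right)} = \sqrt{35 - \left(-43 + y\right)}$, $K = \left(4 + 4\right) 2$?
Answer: $45514 - \sqrt{77} \approx 45505.0$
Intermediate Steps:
$K = 16$ ($K = 8 \cdot 2 = 16$)
$Q{\left(y,L \right)} = \sqrt{78 - y}$
$45514 - Q{\left(0 K + 1,-184 \right)} = 45514 - \sqrt{78 - \left(0 \cdot 16 + 1\right)} = 45514 - \sqrt{78 - \left(0 + 1\right)} = 45514 - \sqrt{78 - 1} = 45514 - \sqrt{77}$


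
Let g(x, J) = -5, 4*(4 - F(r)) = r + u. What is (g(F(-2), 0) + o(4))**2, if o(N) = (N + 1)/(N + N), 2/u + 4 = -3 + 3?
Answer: 1225/64 ≈ 19.141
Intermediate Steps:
u = -1/2 (u = 2/(-4 + (-3 + 3)) = 2/(-4 + 0) = 2/(-4) = 2*(-1/4) = -1/2 ≈ -0.50000)
F(r) = 33/8 - r/4 (F(r) = 4 - (r - 1/2)/4 = 4 - (-1/2 + r)/4 = 4 + (1/8 - r/4) = 33/8 - r/4)
o(N) = (1 + N)/(2*N) (o(N) = (1 + N)/((2*N)) = (1 + N)*(1/(2*N)) = (1 + N)/(2*N))
(g(F(-2), 0) + o(4))**2 = (-5 + (1/2)*(1 + 4)/4)**2 = (-5 + (1/2)*(1/4)*5)**2 = (-5 + 5/8)**2 = (-35/8)**2 = 1225/64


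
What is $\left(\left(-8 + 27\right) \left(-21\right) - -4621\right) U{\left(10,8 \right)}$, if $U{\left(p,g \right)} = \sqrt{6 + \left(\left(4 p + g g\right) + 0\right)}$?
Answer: $4222 \sqrt{110} \approx 44281.0$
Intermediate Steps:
$U{\left(p,g \right)} = \sqrt{6 + g^{2} + 4 p}$ ($U{\left(p,g \right)} = \sqrt{6 + \left(\left(4 p + g^{2}\right) + 0\right)} = \sqrt{6 + \left(\left(g^{2} + 4 p\right) + 0\right)} = \sqrt{6 + \left(g^{2} + 4 p\right)} = \sqrt{6 + g^{2} + 4 p}$)
$\left(\left(-8 + 27\right) \left(-21\right) - -4621\right) U{\left(10,8 \right)} = \left(\left(-8 + 27\right) \left(-21\right) - -4621\right) \sqrt{6 + 8^{2} + 4 \cdot 10} = \left(19 \left(-21\right) + 4621\right) \sqrt{6 + 64 + 40} = \left(-399 + 4621\right) \sqrt{110} = 4222 \sqrt{110}$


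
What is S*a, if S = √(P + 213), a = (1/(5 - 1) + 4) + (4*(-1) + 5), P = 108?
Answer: 21*√321/4 ≈ 94.062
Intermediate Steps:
a = 21/4 (a = (1/4 + 4) + (-4 + 5) = (¼ + 4) + 1 = 17/4 + 1 = 21/4 ≈ 5.2500)
S = √321 (S = √(108 + 213) = √321 ≈ 17.916)
S*a = √321*(21/4) = 21*√321/4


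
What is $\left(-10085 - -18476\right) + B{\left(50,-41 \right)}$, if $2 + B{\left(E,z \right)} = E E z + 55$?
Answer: $-94056$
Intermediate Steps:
$B{\left(E,z \right)} = 53 + z E^{2}$ ($B{\left(E,z \right)} = -2 + \left(E E z + 55\right) = -2 + \left(E^{2} z + 55\right) = -2 + \left(z E^{2} + 55\right) = -2 + \left(55 + z E^{2}\right) = 53 + z E^{2}$)
$\left(-10085 - -18476\right) + B{\left(50,-41 \right)} = \left(-10085 - -18476\right) + \left(53 - 41 \cdot 50^{2}\right) = \left(-10085 + 18476\right) + \left(53 - 102500\right) = 8391 + \left(53 - 102500\right) = 8391 - 102447 = -94056$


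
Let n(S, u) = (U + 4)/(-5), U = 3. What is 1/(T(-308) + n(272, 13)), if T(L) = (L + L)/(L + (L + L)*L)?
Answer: -615/863 ≈ -0.71263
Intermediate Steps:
n(S, u) = -7/5 (n(S, u) = (3 + 4)/(-5) = -1/5*7 = -7/5)
T(L) = 2*L/(L + 2*L**2) (T(L) = (2*L)/(L + (2*L)*L) = (2*L)/(L + 2*L**2) = 2*L/(L + 2*L**2))
1/(T(-308) + n(272, 13)) = 1/(2/(1 + 2*(-308)) - 7/5) = 1/(2/(1 - 616) - 7/5) = 1/(2/(-615) - 7/5) = 1/(2*(-1/615) - 7/5) = 1/(-2/615 - 7/5) = 1/(-863/615) = -615/863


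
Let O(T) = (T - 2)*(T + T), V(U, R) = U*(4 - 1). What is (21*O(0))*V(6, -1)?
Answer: 0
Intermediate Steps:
V(U, R) = 3*U (V(U, R) = U*3 = 3*U)
O(T) = 2*T*(-2 + T) (O(T) = (-2 + T)*(2*T) = 2*T*(-2 + T))
(21*O(0))*V(6, -1) = (21*(2*0*(-2 + 0)))*(3*6) = (21*(2*0*(-2)))*18 = (21*0)*18 = 0*18 = 0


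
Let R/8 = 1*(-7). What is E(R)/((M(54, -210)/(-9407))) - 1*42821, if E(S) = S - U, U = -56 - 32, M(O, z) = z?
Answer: -4345693/105 ≈ -41388.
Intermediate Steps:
U = -88
R = -56 (R = 8*(1*(-7)) = 8*(-7) = -56)
E(S) = 88 + S (E(S) = S - 1*(-88) = S + 88 = 88 + S)
E(R)/((M(54, -210)/(-9407))) - 1*42821 = (88 - 56)/((-210/(-9407))) - 1*42821 = 32/((-210*(-1/9407))) - 42821 = 32/(210/9407) - 42821 = 32*(9407/210) - 42821 = 150512/105 - 42821 = -4345693/105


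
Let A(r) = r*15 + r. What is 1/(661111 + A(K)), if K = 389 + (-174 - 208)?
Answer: 1/661223 ≈ 1.5123e-6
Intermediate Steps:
K = 7 (K = 389 - 382 = 7)
A(r) = 16*r (A(r) = 15*r + r = 16*r)
1/(661111 + A(K)) = 1/(661111 + 16*7) = 1/(661111 + 112) = 1/661223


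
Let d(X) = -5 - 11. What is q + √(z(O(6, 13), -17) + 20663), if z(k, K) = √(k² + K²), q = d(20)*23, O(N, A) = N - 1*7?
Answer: -368 + √(20663 + √290) ≈ -224.19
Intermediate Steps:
d(X) = -16
O(N, A) = -7 + N (O(N, A) = N - 7 = -7 + N)
q = -368 (q = -16*23 = -368)
z(k, K) = √(K² + k²)
q + √(z(O(6, 13), -17) + 20663) = -368 + √(√((-17)² + (-7 + 6)²) + 20663) = -368 + √(√(289 + (-1)²) + 20663) = -368 + √(√(289 + 1) + 20663) = -368 + √(√290 + 20663) = -368 + √(20663 + √290)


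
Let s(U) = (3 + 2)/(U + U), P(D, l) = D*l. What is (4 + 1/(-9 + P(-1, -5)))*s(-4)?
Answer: -75/32 ≈ -2.3438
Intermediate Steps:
s(U) = 5/(2*U) (s(U) = 5/((2*U)) = 5*(1/(2*U)) = 5/(2*U))
(4 + 1/(-9 + P(-1, -5)))*s(-4) = (4 + 1/(-9 - 1*(-5)))*((5/2)/(-4)) = (4 + 1/(-9 + 5))*((5/2)*(-¼)) = (4 + 1/(-4))*(-5/8) = (4 - ¼)*(-5/8) = (15/4)*(-5/8) = -75/32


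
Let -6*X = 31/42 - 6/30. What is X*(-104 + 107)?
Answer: -113/420 ≈ -0.26905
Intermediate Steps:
X = -113/1260 (X = -(31/42 - 6/30)/6 = -(31*(1/42) - 6*1/30)/6 = -(31/42 - 1/5)/6 = -1/6*113/210 = -113/1260 ≈ -0.089683)
X*(-104 + 107) = -113*(-104 + 107)/1260 = -113/1260*3 = -113/420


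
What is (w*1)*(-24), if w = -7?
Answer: 168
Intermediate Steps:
(w*1)*(-24) = -7*1*(-24) = -7*(-24) = 168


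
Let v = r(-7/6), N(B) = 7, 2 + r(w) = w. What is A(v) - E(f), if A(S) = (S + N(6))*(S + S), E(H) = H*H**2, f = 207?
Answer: -159655811/18 ≈ -8.8698e+6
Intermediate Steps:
r(w) = -2 + w
v = -19/6 (v = -2 - 7/6 = -19/6 ≈ -3.1667)
E(H) = H**3
A(S) = 2*S*(7 + S) (A(S) = (S + 7)*(S + S) = (7 + S)*(2*S) = 2*S*(7 + S))
A(v) - E(f) = 2*(-19/6)*(7 - 19/6) - 1*207**3 = 2*(-19/6)*(23/6) - 1*8869743 = -437/18 - 8869743 = -159655811/18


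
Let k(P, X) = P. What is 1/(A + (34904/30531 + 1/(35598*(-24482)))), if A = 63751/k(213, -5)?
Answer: 629724536695812/189196770385220165 ≈ 0.0033284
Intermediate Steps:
A = 63751/213 ≈ 299.30
1/(A + (34904/30531 + 1/(35598*(-24482)))) = 1/(63751/213 + (34904/30531 + 1/(35598*(-24482)))) = 1/(63751/213 + (34904*(1/30531) + (1/35598)*(-1/24482))) = 1/(63751/213 + (34904/30531 - 1/871510236)) = 1/(63751/213 + 3379910360757/2956453223924) = 1/(189196770385220165/629724536695812) = 629724536695812/189196770385220165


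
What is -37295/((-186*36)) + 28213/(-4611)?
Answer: -5649001/10291752 ≈ -0.54889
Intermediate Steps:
-37295/((-186*36)) + 28213/(-4611) = -37295/(-6696) + 28213*(-1/4611) = -37295*(-1/6696) - 28213/4611 = 37295/6696 - 28213/4611 = -5649001/10291752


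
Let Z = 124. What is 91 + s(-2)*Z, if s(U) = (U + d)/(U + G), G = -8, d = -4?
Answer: 827/5 ≈ 165.40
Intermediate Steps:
s(U) = (-4 + U)/(-8 + U) (s(U) = (U - 4)/(U - 8) = (-4 + U)/(-8 + U))
91 + s(-2)*Z = 91 + ((-4 - 2)/(-8 - 2))*124 = 91 + (-6/(-10))*124 = 91 - 1/10*(-6)*124 = 91 + (3/5)*124 = 91 + 372/5 = 827/5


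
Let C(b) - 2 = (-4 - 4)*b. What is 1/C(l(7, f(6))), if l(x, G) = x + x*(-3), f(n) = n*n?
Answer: 1/114 ≈ 0.0087719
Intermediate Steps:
f(n) = n²
l(x, G) = -2*x (l(x, G) = x - 3*x = -2*x)
C(b) = 2 - 8*b (C(b) = 2 + (-4 - 4)*b = 2 - 8*b)
1/C(l(7, f(6))) = 1/(2 - (-16)*7) = 1/(2 - 8*(-14)) = 1/(2 + 112) = 1/114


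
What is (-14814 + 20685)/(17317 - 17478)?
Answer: -5871/161 ≈ -36.466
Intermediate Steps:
(-14814 + 20685)/(17317 - 17478) = 5871/(-161) = 5871*(-1/161) = -5871/161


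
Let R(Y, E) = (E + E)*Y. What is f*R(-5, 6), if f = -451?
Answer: 27060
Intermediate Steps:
R(Y, E) = 2*E*Y (R(Y, E) = (2*E)*Y = 2*E*Y)
f*R(-5, 6) = -902*6*(-5) = -451*(-60) = 27060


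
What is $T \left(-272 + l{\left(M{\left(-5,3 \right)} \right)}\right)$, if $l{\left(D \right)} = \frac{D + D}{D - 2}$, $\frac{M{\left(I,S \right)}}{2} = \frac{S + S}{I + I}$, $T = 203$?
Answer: $- \frac{220255}{4} \approx -55064.0$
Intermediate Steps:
$M{\left(I,S \right)} = \frac{2 S}{I}$ ($M{\left(I,S \right)} = 2 \frac{S + S}{I + I} = 2 \frac{2 S}{2 I} = 2 \cdot 2 S \frac{1}{2 I} = 2 \frac{S}{I} = \frac{2 S}{I}$)
$l{\left(D \right)} = \frac{2 D}{-2 + D}$
$T \left(-272 + l{\left(M{\left(-5,3 \right)} \right)}\right) = 203 \left(-272 + \frac{2 \cdot 2 \cdot 3 \frac{1}{-5}}{-2 + 2 \cdot 3 \frac{1}{-5}}\right) = 203 \left(-272 + \frac{2 \cdot 2 \cdot 3 \left(- \frac{1}{5}\right)}{-2 + 2 \cdot 3 \left(- \frac{1}{5}\right)}\right) = 203 \left(-272 + 2 \left(- \frac{6}{5}\right) \frac{1}{-2 - \frac{6}{5}}\right) = 203 \left(-272 + 2 \left(- \frac{6}{5}\right) \frac{1}{- \frac{16}{5}}\right) = 203 \left(-272 + 2 \left(- \frac{6}{5}\right) \left(- \frac{5}{16}\right)\right) = 203 \left(-272 + \frac{3}{4}\right) = 203 \left(- \frac{1085}{4}\right) = - \frac{220255}{4}$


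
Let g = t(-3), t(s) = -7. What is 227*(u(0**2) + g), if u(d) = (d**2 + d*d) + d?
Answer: -1589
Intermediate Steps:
g = -7
u(d) = d + 2*d**2 (u(d) = (d**2 + d**2) + d = 2*d**2 + d = d + 2*d**2)
227*(u(0**2) + g) = 227*(0**2*(1 + 2*0**2) - 7) = 227*(0*(1 + 2*0) - 7) = 227*(0*(1 + 0) - 7) = 227*(0*1 - 7) = 227*(0 - 7) = 227*(-7) = -1589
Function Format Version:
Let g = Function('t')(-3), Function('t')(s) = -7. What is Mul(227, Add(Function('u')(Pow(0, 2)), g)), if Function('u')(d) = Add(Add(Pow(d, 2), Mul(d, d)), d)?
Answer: -1589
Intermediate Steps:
g = -7
Function('u')(d) = Add(d, Mul(2, Pow(d, 2))) (Function('u')(d) = Add(Add(Pow(d, 2), Pow(d, 2)), d) = Add(Mul(2, Pow(d, 2)), d) = Add(d, Mul(2, Pow(d, 2))))
Mul(227, Add(Function('u')(Pow(0, 2)), g)) = Mul(227, Add(Mul(Pow(0, 2), Add(1, Mul(2, Pow(0, 2)))), -7)) = Mul(227, Add(Mul(0, Add(1, Mul(2, 0))), -7)) = Mul(227, Add(Mul(0, Add(1, 0)), -7)) = Mul(227, Add(Mul(0, 1), -7)) = Mul(227, Add(0, -7)) = Mul(227, -7) = -1589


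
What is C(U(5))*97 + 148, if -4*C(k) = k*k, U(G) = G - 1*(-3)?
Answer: -1404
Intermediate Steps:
U(G) = 3 + G (U(G) = G + 3 = 3 + G)
C(k) = -k²/4 (C(k) = -k*k/4 = -k²/4)
C(U(5))*97 + 148 = -(3 + 5)²/4*97 + 148 = -¼*8²*97 + 148 = -¼*64*97 + 148 = -16*97 + 148 = -1552 + 148 = -1404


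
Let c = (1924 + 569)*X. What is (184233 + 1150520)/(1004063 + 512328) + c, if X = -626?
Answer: -2366505754885/1516391 ≈ -1.5606e+6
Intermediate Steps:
c = -1560618 (c = (1924 + 569)*(-626) = 2493*(-626) = -1560618)
(184233 + 1150520)/(1004063 + 512328) + c = (184233 + 1150520)/(1004063 + 512328) - 1560618 = 1334753/1516391 - 1560618 = -2366505754885/1516391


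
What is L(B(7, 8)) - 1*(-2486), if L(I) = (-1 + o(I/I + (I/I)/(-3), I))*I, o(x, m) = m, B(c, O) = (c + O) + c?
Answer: 2948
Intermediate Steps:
B(c, O) = O + 2*c (B(c, O) = (O + c) + c = O + 2*c)
L(I) = I*(-1 + I) (L(I) = (-1 + I)*I = I*(-1 + I))
L(B(7, 8)) - 1*(-2486) = (8 + 2*7)*(-1 + (8 + 2*7)) - 1*(-2486) = (8 + 14)*(-1 + (8 + 14)) + 2486 = 22*(-1 + 22) + 2486 = 22*21 + 2486 = 462 + 2486 = 2948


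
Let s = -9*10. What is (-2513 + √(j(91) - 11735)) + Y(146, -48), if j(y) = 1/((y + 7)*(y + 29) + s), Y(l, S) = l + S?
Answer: -2415 + I*√1598176729830/11670 ≈ -2415.0 + 108.33*I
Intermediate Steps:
Y(l, S) = S + l
s = -90
j(y) = 1/(-90 + (7 + y)*(29 + y)) (j(y) = 1/((y + 7)*(y + 29) - 90) = 1/((7 + y)*(29 + y) - 90) = 1/(-90 + (7 + y)*(29 + y)))
(-2513 + √(j(91) - 11735)) + Y(146, -48) = (-2513 + √(1/(113 + 91² + 36*91) - 11735)) + (-48 + 146) = (-2513 + √(1/(113 + 8281 + 3276) - 11735)) + 98 = (-2513 + √(1/11670 - 11735)) + 98 = (-2513 + √(-136947449/11670)) + 98 = (-2513 + I*√1598176729830/11670) + 98 = -2415 + I*√1598176729830/11670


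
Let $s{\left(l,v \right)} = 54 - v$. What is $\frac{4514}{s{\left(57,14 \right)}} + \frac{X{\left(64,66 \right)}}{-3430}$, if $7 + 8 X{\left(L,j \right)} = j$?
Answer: $\frac{619309}{5488} \approx 112.85$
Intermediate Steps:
$X{\left(L,j \right)} = - \frac{7}{8} + \frac{j}{8}$
$\frac{4514}{s{\left(57,14 \right)}} + \frac{X{\left(64,66 \right)}}{-3430} = \frac{4514}{54 - 14} + \frac{- \frac{7}{8} + \frac{1}{8} \cdot 66}{-3430} = \frac{4514}{54 - 14} + \left(- \frac{7}{8} + \frac{33}{4}\right) \left(- \frac{1}{3430}\right) = \frac{4514}{40} + \frac{59}{8} \left(- \frac{1}{3430}\right) = 4514 \cdot \frac{1}{40} - \frac{59}{27440} = \frac{2257}{20} - \frac{59}{27440} = \frac{619309}{5488}$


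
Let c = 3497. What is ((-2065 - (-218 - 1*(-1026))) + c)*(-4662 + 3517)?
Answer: -714480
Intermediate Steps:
((-2065 - (-218 - 1*(-1026))) + c)*(-4662 + 3517) = ((-2065 - (-218 - 1*(-1026))) + 3497)*(-4662 + 3517) = ((-2065 - (-218 + 1026)) + 3497)*(-1145) = ((-2065 - 1*808) + 3497)*(-1145) = ((-2065 - 808) + 3497)*(-1145) = (-2873 + 3497)*(-1145) = 624*(-1145) = -714480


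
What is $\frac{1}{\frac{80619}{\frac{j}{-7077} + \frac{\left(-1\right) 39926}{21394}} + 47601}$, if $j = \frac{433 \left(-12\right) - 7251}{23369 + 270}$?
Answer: $\frac{1113180355310}{4898313490700667} \approx 0.00022726$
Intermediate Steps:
$j = - \frac{12447}{23639}$ ($j = \frac{-5196 - 7251}{23639} = \left(-12447\right) \frac{1}{23639} = - \frac{12447}{23639} \approx -0.52655$)
$\frac{1}{\frac{80619}{\frac{j}{-7077} + \frac{\left(-1\right) 39926}{21394}} + 47601} = \frac{1}{\frac{80619}{- \frac{12447}{23639 \left(-7077\right)} + \frac{\left(-1\right) 39926}{21394}} + 47601} = \frac{1}{\frac{80619}{\left(- \frac{12447}{23639}\right) \left(- \frac{1}{7077}\right) - \frac{19963}{10697}} + 47601} = \frac{1}{\frac{80619}{\frac{4149}{55764401} - \frac{19963}{10697}} + 47601} = \frac{1}{\frac{80619}{- \frac{1113180355310}{596511797497}} + 47601} = \frac{1}{80619 \left(- \frac{596511797497}{1113180355310}\right) + 47601} = \frac{1}{- \frac{48090184602410643}{1113180355310} + 47601} = \frac{1}{\frac{4898313490700667}{1113180355310}} = \frac{1113180355310}{4898313490700667}$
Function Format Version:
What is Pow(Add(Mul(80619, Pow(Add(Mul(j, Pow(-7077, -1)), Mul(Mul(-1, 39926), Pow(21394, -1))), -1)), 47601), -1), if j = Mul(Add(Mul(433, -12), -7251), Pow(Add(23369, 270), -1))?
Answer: Rational(1113180355310, 4898313490700667) ≈ 0.00022726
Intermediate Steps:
j = Rational(-12447, 23639) (j = Mul(Add(-5196, -7251), Pow(23639, -1)) = Mul(-12447, Rational(1, 23639)) = Rational(-12447, 23639) ≈ -0.52655)
Pow(Add(Mul(80619, Pow(Add(Mul(j, Pow(-7077, -1)), Mul(Mul(-1, 39926), Pow(21394, -1))), -1)), 47601), -1) = Pow(Add(Mul(80619, Pow(Add(Mul(Rational(-12447, 23639), Pow(-7077, -1)), Mul(Mul(-1, 39926), Pow(21394, -1))), -1)), 47601), -1) = Pow(Add(Mul(80619, Pow(Add(Mul(Rational(-12447, 23639), Rational(-1, 7077)), Mul(-39926, Rational(1, 21394))), -1)), 47601), -1) = Pow(Add(Mul(80619, Pow(Add(Rational(4149, 55764401), Rational(-19963, 10697)), -1)), 47601), -1) = Pow(Add(Mul(80619, Pow(Rational(-1113180355310, 596511797497), -1)), 47601), -1) = Pow(Add(Mul(80619, Rational(-596511797497, 1113180355310)), 47601), -1) = Pow(Add(Rational(-48090184602410643, 1113180355310), 47601), -1) = Pow(Rational(4898313490700667, 1113180355310), -1) = Rational(1113180355310, 4898313490700667)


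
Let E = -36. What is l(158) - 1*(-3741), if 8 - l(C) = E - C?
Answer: 3943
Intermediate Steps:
l(C) = 44 + C (l(C) = 8 - (-36 - C) = 8 + (36 + C) = 44 + C)
l(158) - 1*(-3741) = (44 + 158) - 1*(-3741) = 202 + 3741 = 3943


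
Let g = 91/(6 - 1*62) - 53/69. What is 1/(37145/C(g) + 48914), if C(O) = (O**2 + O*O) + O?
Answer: 14531/770338966 ≈ 1.8863e-5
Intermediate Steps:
g = -1321/552 (g = 91/(6 - 62) - 53*1/69 = 91/(-56) - 53/69 = 91*(-1/56) - 53/69 = -13/8 - 53/69 = -1321/552 ≈ -2.3931)
C(O) = O + 2*O**2 (C(O) = (O**2 + O**2) + O = 2*O**2 + O = O + 2*O**2)
1/(37145/C(g) + 48914) = 1/(37145/((-1321*(1 + 2*(-1321/552))/552)) + 48914) = 1/(37145/((-1321*(1 - 1321/276)/552)) + 48914) = 1/(37145/((-1321/552*(-1045/276))) + 48914) = 1/(37145/(1380445/152352) + 48914) = 1/(37145*(152352/1380445) + 48914) = 1/(59569632/14531 + 48914) = 1/(770338966/14531) = 14531/770338966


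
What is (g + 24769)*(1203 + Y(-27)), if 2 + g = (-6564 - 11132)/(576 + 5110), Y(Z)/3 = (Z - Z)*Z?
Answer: 84695690799/2843 ≈ 2.9791e+7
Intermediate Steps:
Y(Z) = 0 (Y(Z) = 3*((Z - Z)*Z) = 3*(0*Z) = 3*0 = 0)
g = -14534/2843 (g = -2 + (-6564 - 11132)/(576 + 5110) = -2 - 17696/5686 = -2 - 17696*1/5686 = -2 - 8848/2843 = -14534/2843 ≈ -5.1122)
(g + 24769)*(1203 + Y(-27)) = (-14534/2843 + 24769)*(1203 + 0) = (70403733/2843)*1203 = 84695690799/2843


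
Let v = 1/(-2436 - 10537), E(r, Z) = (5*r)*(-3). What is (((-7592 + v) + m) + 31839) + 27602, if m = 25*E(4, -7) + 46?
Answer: 653774334/12973 ≈ 50395.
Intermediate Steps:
E(r, Z) = -15*r
v = -1/12973 (v = 1/(-12973) = -1/12973 ≈ -7.7083e-5)
m = -1454 (m = 25*(-15*4) + 46 = 25*(-60) + 46 = -1500 + 46 = -1454)
(((-7592 + v) + m) + 31839) + 27602 = (((-7592 - 1/12973) - 1454) + 31839) + 27602 = ((-98491017/12973 - 1454) + 31839) + 27602 = (-117353759/12973 + 31839) + 27602 = 295693588/12973 + 27602 = 653774334/12973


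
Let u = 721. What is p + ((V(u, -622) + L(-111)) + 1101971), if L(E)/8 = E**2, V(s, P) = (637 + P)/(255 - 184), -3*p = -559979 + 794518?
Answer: 239062583/213 ≈ 1.1224e+6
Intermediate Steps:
p = -234539/3 (p = -(-559979 + 794518)/3 = -1/3*234539 = -234539/3 ≈ -78180.)
V(s, P) = 637/71 + P/71 (V(s, P) = (637 + P)/71 = (637 + P)*(1/71) = 637/71 + P/71)
L(E) = 8*E**2
p + ((V(u, -622) + L(-111)) + 1101971) = -234539/3 + (((637/71 + (1/71)*(-622)) + 8*(-111)**2) + 1101971) = -234539/3 + (((637/71 - 622/71) + 8*12321) + 1101971) = -234539/3 + ((15/71 + 98568) + 1101971) = -234539/3 + (6998343/71 + 1101971) = -234539/3 + 85238284/71 = 239062583/213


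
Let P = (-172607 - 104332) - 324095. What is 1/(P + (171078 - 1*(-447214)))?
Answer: 1/17258 ≈ 5.7944e-5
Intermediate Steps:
P = -601034 (P = -276939 - 324095 = -601034)
1/(P + (171078 - 1*(-447214))) = 1/(-601034 + (171078 - 1*(-447214))) = 1/(-601034 + (171078 + 447214)) = 1/(-601034 + 618292) = 1/17258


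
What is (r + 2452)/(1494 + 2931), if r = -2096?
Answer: 356/4425 ≈ 0.080452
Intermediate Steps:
(r + 2452)/(1494 + 2931) = (-2096 + 2452)/(1494 + 2931) = 356/4425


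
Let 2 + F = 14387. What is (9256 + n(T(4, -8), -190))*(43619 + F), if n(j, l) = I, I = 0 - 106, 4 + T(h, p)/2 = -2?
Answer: 530736600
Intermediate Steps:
F = 14385 (F = -2 + 14387 = 14385)
T(h, p) = -12 (T(h, p) = -8 + 2*(-2) = -8 - 4 = -12)
I = -106
n(j, l) = -106
(9256 + n(T(4, -8), -190))*(43619 + F) = (9256 - 106)*(43619 + 14385) = 9150*58004 = 530736600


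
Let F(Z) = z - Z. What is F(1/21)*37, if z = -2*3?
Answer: -4699/21 ≈ -223.76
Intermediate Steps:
z = -6
F(Z) = -6 - Z
F(1/21)*37 = (-6 - 1/21)*37 = -127/21*37 = -4699/21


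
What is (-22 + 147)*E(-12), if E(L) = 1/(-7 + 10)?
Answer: 125/3 ≈ 41.667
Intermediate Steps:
E(L) = ⅓ (E(L) = 1/3 = ⅓)
(-22 + 147)*E(-12) = (-22 + 147)*(⅓) = 125*(⅓) = 125/3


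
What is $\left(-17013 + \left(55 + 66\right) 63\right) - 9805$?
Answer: $-19195$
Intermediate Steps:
$\left(-17013 + \left(55 + 66\right) 63\right) - 9805 = \left(-17013 + 121 \cdot 63\right) - 9805 = \left(-17013 + 7623\right) - 9805 = -9390 - 9805 = -19195$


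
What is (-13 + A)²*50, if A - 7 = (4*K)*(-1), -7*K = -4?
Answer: 168200/49 ≈ 3432.7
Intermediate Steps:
K = 4/7 (K = -⅐*(-4) = 4/7 ≈ 0.57143)
A = 33/7 (A = 7 + (4*(4/7))*(-1) = 7 + (16/7)*(-1) = 7 - 16/7 = 33/7 ≈ 4.7143)
(-13 + A)²*50 = (-13 + 33/7)²*50 = (-58/7)²*50 = (3364/49)*50 = 168200/49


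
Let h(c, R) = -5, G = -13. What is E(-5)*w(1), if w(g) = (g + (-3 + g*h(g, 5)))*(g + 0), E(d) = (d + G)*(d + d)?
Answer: -1260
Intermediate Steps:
E(d) = 2*d*(-13 + d) (E(d) = (d - 13)*(d + d) = (-13 + d)*(2*d) = 2*d*(-13 + d))
w(g) = g*(-3 - 4*g) (w(g) = (g + (-3 + g*(-5)))*(g + 0) = (g + (-3 - 5*g))*g = (-3 - 4*g)*g = g*(-3 - 4*g))
E(-5)*w(1) = (2*(-5)*(-13 - 5))*(1*(-3 - 4*1)) = (2*(-5)*(-18))*(1*(-3 - 4)) = 180*(1*(-7)) = 180*(-7) = -1260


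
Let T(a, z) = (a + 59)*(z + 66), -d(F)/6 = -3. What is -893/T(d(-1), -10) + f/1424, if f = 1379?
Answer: 584327/767536 ≈ 0.76130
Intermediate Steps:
d(F) = 18 (d(F) = -6*(-3) = 18)
T(a, z) = (59 + a)*(66 + z)
-893/T(d(-1), -10) + f/1424 = -893/(3894 + 59*(-10) + 66*18 + 18*(-10)) + 1379/1424 = -893/(3894 - 590 + 1188 - 180) + 1379*(1/1424) = -893/4312 + 1379/1424 = 584327/767536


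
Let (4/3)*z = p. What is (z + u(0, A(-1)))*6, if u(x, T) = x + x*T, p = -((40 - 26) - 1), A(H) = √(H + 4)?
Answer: -117/2 ≈ -58.500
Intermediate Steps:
A(H) = √(4 + H)
p = -13 (p = -(14 - 1) = -1*13 = -13)
u(x, T) = x + T*x
z = -39/4 (z = (¾)*(-13) = -39/4 ≈ -9.7500)
(z + u(0, A(-1)))*6 = (-39/4 + 0*(1 + √(4 - 1)))*6 = (-39/4 + 0*(1 + √3))*6 = (-39/4 + 0)*6 = -39/4*6 = -117/2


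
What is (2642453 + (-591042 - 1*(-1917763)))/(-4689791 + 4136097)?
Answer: -1984587/276847 ≈ -7.1685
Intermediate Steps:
(2642453 + (-591042 - 1*(-1917763)))/(-4689791 + 4136097) = (2642453 + (-591042 + 1917763))/(-553694) = (2642453 + 1326721)*(-1/553694) = 3969174*(-1/553694) = -1984587/276847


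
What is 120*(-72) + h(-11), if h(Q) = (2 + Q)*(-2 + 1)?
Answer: -8631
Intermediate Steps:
h(Q) = -2 - Q (h(Q) = (2 + Q)*(-1) = -2 - Q)
120*(-72) + h(-11) = 120*(-72) + (-2 - 1*(-11)) = -8640 + (-2 + 11) = -8640 + 9 = -8631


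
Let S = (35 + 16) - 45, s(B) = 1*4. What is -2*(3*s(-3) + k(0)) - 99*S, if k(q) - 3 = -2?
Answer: -620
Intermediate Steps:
k(q) = 1 (k(q) = 3 - 2 = 1)
s(B) = 4
S = 6 (S = 51 - 45 = 6)
-2*(3*s(-3) + k(0)) - 99*S = -2*(3*4 + 1) - 99*6 = -2*(12 + 1) - 594 = -2*13 - 594 = -26 - 594 = -620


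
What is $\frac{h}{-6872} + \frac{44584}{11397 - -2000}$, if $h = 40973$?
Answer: $- \frac{242534033}{92064184} \approx -2.6344$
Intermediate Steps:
$\frac{h}{-6872} + \frac{44584}{11397 - -2000} = \frac{40973}{-6872} + \frac{44584}{11397 - -2000} = 40973 \left(- \frac{1}{6872}\right) + \frac{44584}{11397 + 2000} = - \frac{40973}{6872} + \frac{44584}{13397} = - \frac{242534033}{92064184}$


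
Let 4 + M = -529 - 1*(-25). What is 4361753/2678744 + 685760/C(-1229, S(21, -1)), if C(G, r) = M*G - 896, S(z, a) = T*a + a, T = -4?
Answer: 1139062332187/417506361096 ≈ 2.7283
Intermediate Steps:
M = -508 (M = -4 + (-529 - 1*(-25)) = -4 + (-529 + 25) = -4 - 504 = -508)
S(z, a) = -3*a (S(z, a) = -4*a + a = -3*a)
C(G, r) = -896 - 508*G (C(G, r) = -508*G - 896 = -896 - 508*G)
4361753/2678744 + 685760/C(-1229, S(21, -1)) = 4361753/2678744 + 685760/(-896 - 508*(-1229)) = 4361753*(1/2678744) + 685760/(-896 + 624332) = 4361753/2678744 + 685760/623436 = 4361753/2678744 + 685760*(1/623436) = 4361753/2678744 + 171440/155859 = 1139062332187/417506361096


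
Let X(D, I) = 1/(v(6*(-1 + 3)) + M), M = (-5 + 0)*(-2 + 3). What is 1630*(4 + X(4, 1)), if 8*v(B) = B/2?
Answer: 104320/17 ≈ 6136.5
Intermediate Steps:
M = -5 (M = -5*1 = -5)
v(B) = B/16 (v(B) = (B/2)/8 = B/16)
X(D, I) = -4/17 (X(D, I) = 1/((6*(-1 + 3))/16 - 5) = 1/((6*2)/16 - 5) = 1/((1/16)*12 - 5) = 1/(¾ - 5) = 1/(-17/4) = -4/17)
1630*(4 + X(4, 1)) = 1630*(4 - 4/17) = 1630*(64/17) = 104320/17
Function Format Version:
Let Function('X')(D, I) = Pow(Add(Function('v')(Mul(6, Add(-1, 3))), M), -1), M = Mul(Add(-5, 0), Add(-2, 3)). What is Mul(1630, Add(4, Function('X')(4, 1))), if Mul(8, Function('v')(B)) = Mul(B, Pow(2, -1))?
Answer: Rational(104320, 17) ≈ 6136.5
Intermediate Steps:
M = -5 (M = Mul(-5, 1) = -5)
Function('v')(B) = Mul(Rational(1, 16), B) (Function('v')(B) = Mul(Rational(1, 8), Mul(B, Pow(2, -1))) = Mul(Rational(1, 8), Mul(B, Rational(1, 2))) = Mul(Rational(1, 8), Mul(Rational(1, 2), B)) = Mul(Rational(1, 16), B))
Function('X')(D, I) = Rational(-4, 17) (Function('X')(D, I) = Pow(Add(Mul(Rational(1, 16), Mul(6, Add(-1, 3))), -5), -1) = Pow(Add(Mul(Rational(1, 16), Mul(6, 2)), -5), -1) = Pow(Add(Mul(Rational(1, 16), 12), -5), -1) = Pow(Add(Rational(3, 4), -5), -1) = Pow(Rational(-17, 4), -1) = Rational(-4, 17))
Mul(1630, Add(4, Function('X')(4, 1))) = Mul(1630, Add(4, Rational(-4, 17))) = Mul(1630, Rational(64, 17)) = Rational(104320, 17)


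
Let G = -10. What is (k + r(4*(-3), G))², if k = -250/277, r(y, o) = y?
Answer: 12773476/76729 ≈ 166.48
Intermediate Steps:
k = -250/277 (k = -250*1/277 = -250/277 ≈ -0.90253)
(k + r(4*(-3), G))² = (-250/277 + 4*(-3))² = (-250/277 - 12)² = (-3574/277)² = 12773476/76729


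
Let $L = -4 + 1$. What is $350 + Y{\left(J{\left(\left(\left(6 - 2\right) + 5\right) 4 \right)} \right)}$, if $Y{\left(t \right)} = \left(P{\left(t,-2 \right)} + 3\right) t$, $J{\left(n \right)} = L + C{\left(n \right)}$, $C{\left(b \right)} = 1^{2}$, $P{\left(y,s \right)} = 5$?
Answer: $334$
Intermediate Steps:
$C{\left(b \right)} = 1$
$L = -3$
$J{\left(n \right)} = -2$ ($J{\left(n \right)} = -3 + 1 = -2$)
$Y{\left(t \right)} = 8 t$ ($Y{\left(t \right)} = \left(5 + 3\right) t = 8 t$)
$350 + Y{\left(J{\left(\left(\left(6 - 2\right) + 5\right) 4 \right)} \right)} = 350 + 8 \left(-2\right) = 350 - 16 = 334$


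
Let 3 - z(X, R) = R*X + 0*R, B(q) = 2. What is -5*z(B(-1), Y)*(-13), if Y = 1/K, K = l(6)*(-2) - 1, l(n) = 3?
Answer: 1495/7 ≈ 213.57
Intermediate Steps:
K = -7 (K = 3*(-2) - 1 = -6 - 1 = -7)
Y = -⅐ (Y = 1/(-7) = -⅐ ≈ -0.14286)
z(X, R) = 3 - R*X (z(X, R) = 3 - (R*X + 0*R) = 3 - (R*X + 0) = 3 - R*X)
-5*z(B(-1), Y)*(-13) = -5*(3 - 1*(-⅐)*2)*(-13) = -5*(3 + 2/7)*(-13) = -5*23/7*(-13) = -115/7*(-13) = 1495/7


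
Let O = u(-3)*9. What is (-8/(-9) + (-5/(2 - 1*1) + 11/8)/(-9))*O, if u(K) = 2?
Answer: 93/4 ≈ 23.250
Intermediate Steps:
O = 18 (O = 2*9 = 18)
(-8/(-9) + (-5/(2 - 1*1) + 11/8)/(-9))*O = (-8/(-9) + (-5/(2 - 1*1) + 11/8)/(-9))*18 = (-8*(-1/9) + (-5/(2 - 1) + 11*(1/8))*(-1/9))*18 = (8/9 + (-5/1 + 11/8)*(-1/9))*18 = (8/9 + (-5*1 + 11/8)*(-1/9))*18 = (8/9 + (-5 + 11/8)*(-1/9))*18 = (8/9 - 29/8*(-1/9))*18 = (8/9 + 29/72)*18 = (31/24)*18 = 93/4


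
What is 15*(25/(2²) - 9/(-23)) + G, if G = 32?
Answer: 12109/92 ≈ 131.62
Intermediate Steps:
15*(25/(2²) - 9/(-23)) + G = 15*(25/(2²) - 9/(-23)) + 32 = 15*(25/4 - 9*(-1/23)) + 32 = 15*(25*(¼) + 9/23) + 32 = 15*(25/4 + 9/23) + 32 = 15*(611/92) + 32 = 9165/92 + 32 = 12109/92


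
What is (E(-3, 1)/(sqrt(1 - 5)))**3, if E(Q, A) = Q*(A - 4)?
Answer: 729*I/8 ≈ 91.125*I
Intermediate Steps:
E(Q, A) = Q*(-4 + A)
(E(-3, 1)/(sqrt(1 - 5)))**3 = ((-3*(-4 + 1))/(sqrt(1 - 5)))**3 = ((-3*(-3))/(sqrt(-4)))**3 = (9/((2*I)))**3 = (9*(-I/2))**3 = (-9*I/2)**3 = 729*I/8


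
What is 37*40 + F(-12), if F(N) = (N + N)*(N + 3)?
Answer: 1696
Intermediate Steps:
F(N) = 2*N*(3 + N) (F(N) = (2*N)*(3 + N) = 2*N*(3 + N))
37*40 + F(-12) = 37*40 + 2*(-12)*(3 - 12) = 1480 + 2*(-12)*(-9) = 1480 + 216 = 1696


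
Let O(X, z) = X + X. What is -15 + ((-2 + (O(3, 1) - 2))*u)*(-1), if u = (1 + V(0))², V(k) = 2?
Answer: -33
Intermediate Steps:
O(X, z) = 2*X
u = 9 (u = (1 + 2)² = 3² = 9)
-15 + ((-2 + (O(3, 1) - 2))*u)*(-1) = -15 + ((-2 + (2*3 - 2))*9)*(-1) = -15 + ((-2 + (6 - 2))*9)*(-1) = -15 + ((-2 + 4)*9)*(-1) = -15 + (2*9)*(-1) = -15 + 18*(-1) = -15 - 18 = -33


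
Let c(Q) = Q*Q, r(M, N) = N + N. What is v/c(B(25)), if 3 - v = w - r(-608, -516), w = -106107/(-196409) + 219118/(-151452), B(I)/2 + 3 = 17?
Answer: -15291109389137/11660642060256 ≈ -1.3113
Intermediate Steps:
r(M, N) = 2*N
B(I) = 28 (B(I) = -6 + 2*17 = -6 + 34 = 28)
w = -13483314949/14873267934 (w = -106107*(-1/196409) + 219118*(-1/151452) = 106107/196409 - 109559/75726 = -13483314949/14873267934 ≈ -0.90655)
c(Q) = Q²
v = -15291109389137/14873267934 (v = 3 - (-13483314949/14873267934 - 2*(-516)) = 3 - (-13483314949/14873267934 - 1*(-1032)) = 3 - (-13483314949/14873267934 + 1032) = 3 - 1*15335729192939/14873267934 = 3 - 15335729192939/14873267934 = -15291109389137/14873267934 ≈ -1028.1)
v/c(B(25)) = -15291109389137/(14873267934*(28²)) = -15291109389137/14873267934/784 = -15291109389137/14873267934*1/784 = -15291109389137/11660642060256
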